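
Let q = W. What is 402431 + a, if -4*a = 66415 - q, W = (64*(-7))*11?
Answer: 1538381/4 ≈ 3.8460e+5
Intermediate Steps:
W = -4928 (W = -448*11 = -4928)
q = -4928
a = -71343/4 (a = -(66415 - 1*(-4928))/4 = -(66415 + 4928)/4 = -¼*71343 = -71343/4 ≈ -17836.)
402431 + a = 402431 - 71343/4 = 1538381/4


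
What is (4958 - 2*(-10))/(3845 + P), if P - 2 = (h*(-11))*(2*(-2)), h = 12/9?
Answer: 14934/11717 ≈ 1.2746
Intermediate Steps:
h = 4/3 (h = 12*(⅑) = 4/3 ≈ 1.3333)
P = 182/3 (P = 2 + ((4/3)*(-11))*(2*(-2)) = 2 - 44/3*(-4) = 2 + 176/3 = 182/3 ≈ 60.667)
(4958 - 2*(-10))/(3845 + P) = (4958 - 2*(-10))/(3845 + 182/3) = (4958 + 20)/(11717/3) = 4978*(3/11717) = 14934/11717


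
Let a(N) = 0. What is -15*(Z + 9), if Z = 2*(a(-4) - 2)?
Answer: -75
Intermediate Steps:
Z = -4 (Z = 2*(0 - 2) = 2*(-2) = -4)
-15*(Z + 9) = -15*(-4 + 9) = -15*5 = -75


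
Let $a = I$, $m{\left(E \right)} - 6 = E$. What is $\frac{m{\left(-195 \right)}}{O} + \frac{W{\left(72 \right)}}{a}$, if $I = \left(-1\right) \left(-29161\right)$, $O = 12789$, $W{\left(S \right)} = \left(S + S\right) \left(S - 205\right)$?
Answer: $- \frac{3975339}{5919683} \approx -0.67155$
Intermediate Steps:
$W{\left(S \right)} = 2 S \left(-205 + S\right)$
$m{\left(E \right)} = 6 + E$
$I = 29161$
$a = 29161$
$\frac{m{\left(-195 \right)}}{O} + \frac{W{\left(72 \right)}}{a} = \frac{6 - 195}{12789} + \frac{2 \cdot 72 \left(-205 + 72\right)}{29161} = \left(-189\right) \frac{1}{12789} + 2 \cdot 72 \left(-133\right) \frac{1}{29161} = - \frac{3}{203} - \frac{19152}{29161} = - \frac{3975339}{5919683}$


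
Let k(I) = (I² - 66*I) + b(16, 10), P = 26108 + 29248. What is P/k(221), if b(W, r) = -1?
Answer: 9226/5709 ≈ 1.6160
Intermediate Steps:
P = 55356
k(I) = -1 + I² - 66*I (k(I) = (I² - 66*I) - 1 = -1 + I² - 66*I)
P/k(221) = 55356/(-1 + 221² - 66*221) = 55356/(-1 + 48841 - 14586) = 55356/34254 = 55356*(1/34254) = 9226/5709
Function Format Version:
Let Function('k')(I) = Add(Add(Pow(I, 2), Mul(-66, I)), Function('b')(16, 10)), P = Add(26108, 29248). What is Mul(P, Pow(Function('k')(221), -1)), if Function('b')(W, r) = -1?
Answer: Rational(9226, 5709) ≈ 1.6160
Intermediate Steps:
P = 55356
Function('k')(I) = Add(-1, Pow(I, 2), Mul(-66, I)) (Function('k')(I) = Add(Add(Pow(I, 2), Mul(-66, I)), -1) = Add(-1, Pow(I, 2), Mul(-66, I)))
Mul(P, Pow(Function('k')(221), -1)) = Mul(55356, Pow(Add(-1, Pow(221, 2), Mul(-66, 221)), -1)) = Mul(55356, Pow(Add(-1, 48841, -14586), -1)) = Mul(55356, Pow(34254, -1)) = Mul(55356, Rational(1, 34254)) = Rational(9226, 5709)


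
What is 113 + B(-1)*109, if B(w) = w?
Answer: 4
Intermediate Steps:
113 + B(-1)*109 = 113 - 1*109 = 113 - 109 = 4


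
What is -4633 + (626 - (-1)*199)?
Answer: -3808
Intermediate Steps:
-4633 + (626 - (-1)*199) = -4633 + (626 - 1*(-199)) = -4633 + (626 + 199) = -4633 + 825 = -3808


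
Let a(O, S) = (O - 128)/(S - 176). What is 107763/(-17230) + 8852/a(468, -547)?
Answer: -1103085705/58582 ≈ -18830.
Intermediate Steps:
a(O, S) = (-128 + O)/(-176 + S)
107763/(-17230) + 8852/a(468, -547) = 107763/(-17230) + 8852/(((-128 + 468)/(-176 - 547))) = 107763*(-1/17230) + 8852/((340/(-723))) = -107763/17230 + 8852/((-1/723*340)) = -107763/17230 + 8852/(-340/723) = -107763/17230 + 8852*(-723/340) = -107763/17230 - 1599999/85 = -1103085705/58582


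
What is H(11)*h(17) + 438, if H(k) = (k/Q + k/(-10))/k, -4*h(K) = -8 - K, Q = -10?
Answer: 1747/4 ≈ 436.75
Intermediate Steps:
h(K) = 2 + K/4 (h(K) = -(-8 - K)/4 = 2 + K/4)
H(k) = -⅕ (H(k) = (k/(-10) + k/(-10))/k = (k*(-⅒) + k*(-⅒))/k = (-k/10 - k/10)/k = (-k/5)/k = -⅕)
H(11)*h(17) + 438 = -(2 + (¼)*17)/5 + 438 = -(2 + 17/4)/5 + 438 = -⅕*25/4 + 438 = -5/4 + 438 = 1747/4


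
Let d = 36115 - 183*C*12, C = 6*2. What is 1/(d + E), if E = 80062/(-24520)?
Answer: 12260/119654349 ≈ 0.00010246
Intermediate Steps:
E = -40031/12260 (E = 80062*(-1/24520) = -40031/12260 ≈ -3.2652)
C = 12
d = 9763 (d = 36115 - 183*12*12 = 36115 - 183*144 = 36115 - 1*26352 = 36115 - 26352 = 9763)
1/(d + E) = 1/(9763 - 40031/12260) = 1/(119654349/12260) = 12260/119654349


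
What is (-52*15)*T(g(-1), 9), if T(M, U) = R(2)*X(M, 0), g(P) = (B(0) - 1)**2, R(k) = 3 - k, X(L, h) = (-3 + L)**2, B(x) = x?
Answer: -3120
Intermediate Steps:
g(P) = 1 (g(P) = (0 - 1)**2 = (-1)**2 = 1)
T(M, U) = (-3 + M)**2 (T(M, U) = (3 - 1*2)*(-3 + M)**2 = (3 - 2)*(-3 + M)**2 = 1*(-3 + M)**2 = (-3 + M)**2)
(-52*15)*T(g(-1), 9) = (-52*15)*(-3 + 1)**2 = -780*(-2)**2 = -780*4 = -3120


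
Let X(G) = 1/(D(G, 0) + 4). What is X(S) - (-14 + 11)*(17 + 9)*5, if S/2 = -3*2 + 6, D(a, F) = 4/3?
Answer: 6243/16 ≈ 390.19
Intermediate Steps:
D(a, F) = 4/3 (D(a, F) = 4*(⅓) = 4/3)
S = 0 (S = 2*(-3*2 + 6) = 2*(-6 + 6) = 2*0 = 0)
X(G) = 3/16 (X(G) = 1/(4/3 + 4) = 1/(16/3) = 3/16)
X(S) - (-14 + 11)*(17 + 9)*5 = 3/16 - (-14 + 11)*(17 + 9)*5 = 3/16 - (-3*26)*5 = 3/16 - (-78)*5 = 3/16 - 1*(-390) = 3/16 + 390 = 6243/16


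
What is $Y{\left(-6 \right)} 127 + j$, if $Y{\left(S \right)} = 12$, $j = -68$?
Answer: $1456$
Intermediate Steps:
$Y{\left(-6 \right)} 127 + j = 12 \cdot 127 - 68 = 1524 - 68 = 1456$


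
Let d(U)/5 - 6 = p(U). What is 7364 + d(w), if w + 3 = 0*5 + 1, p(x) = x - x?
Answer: 7394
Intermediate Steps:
p(x) = 0
w = -2 (w = -3 + (0*5 + 1) = -3 + (0 + 1) = -3 + 1 = -2)
d(U) = 30 (d(U) = 30 + 5*0 = 30 + 0 = 30)
7364 + d(w) = 7364 + 30 = 7394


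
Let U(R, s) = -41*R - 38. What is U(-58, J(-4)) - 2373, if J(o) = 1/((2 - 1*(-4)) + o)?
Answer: -33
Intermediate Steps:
J(o) = 1/(6 + o) (J(o) = 1/((2 + 4) + o) = 1/(6 + o))
U(R, s) = -38 - 41*R
U(-58, J(-4)) - 2373 = (-38 - 41*(-58)) - 2373 = (-38 + 2378) - 2373 = 2340 - 2373 = -33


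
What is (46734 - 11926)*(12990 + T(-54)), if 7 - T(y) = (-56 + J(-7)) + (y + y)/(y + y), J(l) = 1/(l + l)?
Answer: 3180215516/7 ≈ 4.5432e+8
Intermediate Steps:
J(l) = 1/(2*l)
T(y) = 869/14 (T(y) = 7 - ((-56 + (1/2)/(-7)) + (y + y)/(y + y)) = 7 - ((-56 + (1/2)*(-1/7)) + (2*y)/((2*y))) = 7 - ((-56 - 1/14) + (2*y)*(1/(2*y))) = 7 - (-785/14 + 1) = 7 - 1*(-771/14) = 7 + 771/14 = 869/14)
(46734 - 11926)*(12990 + T(-54)) = (46734 - 11926)*(12990 + 869/14) = 34808*(182729/14) = 3180215516/7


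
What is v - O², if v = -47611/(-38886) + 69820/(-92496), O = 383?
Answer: -21983717774777/149866644 ≈ -1.4669e+5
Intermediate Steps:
v = 70366939/149866644 (v = -47611*(-1/38886) + 69820*(-1/92496) = 47611/38886 - 17455/23124 = 70366939/149866644 ≈ 0.46953)
v - O² = 70366939/149866644 - 1*383² = 70366939/149866644 - 1*146689 = 70366939/149866644 - 146689 = -21983717774777/149866644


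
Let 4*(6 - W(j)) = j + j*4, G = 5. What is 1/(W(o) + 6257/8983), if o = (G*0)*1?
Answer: 8983/60155 ≈ 0.14933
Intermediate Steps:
o = 0 (o = (5*0)*1 = 0*1 = 0)
W(j) = 6 - 5*j/4 (W(j) = 6 - (j + j*4)/4 = 6 - (j + 4*j)/4 = 6 - 5*j/4)
1/(W(o) + 6257/8983) = 1/((6 - 5/4*0) + 6257/8983) = 1/((6 + 0) + 6257*(1/8983)) = 1/(6 + 6257/8983) = 1/(60155/8983) = 8983/60155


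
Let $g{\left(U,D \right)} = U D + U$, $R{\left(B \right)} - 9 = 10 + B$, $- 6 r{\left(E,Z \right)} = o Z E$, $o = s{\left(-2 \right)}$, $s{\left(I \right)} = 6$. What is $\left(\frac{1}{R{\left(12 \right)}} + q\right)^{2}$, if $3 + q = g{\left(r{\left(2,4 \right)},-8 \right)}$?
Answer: $\frac{2702736}{961} \approx 2812.4$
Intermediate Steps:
$o = 6$
$r{\left(E,Z \right)} = - E Z$ ($r{\left(E,Z \right)} = - \frac{6 Z E}{6} = - \frac{6 E Z}{6} = - E Z$)
$R{\left(B \right)} = 19 + B$ ($R{\left(B \right)} = 9 + \left(10 + B\right) = 19 + B$)
$g{\left(U,D \right)} = U + D U$ ($g{\left(U,D \right)} = D U + U = U + D U$)
$q = 53$ ($q = -3 + \left(-1\right) 2 \cdot 4 \left(1 - 8\right) = -3 - -56 = -3 + 56 = 53$)
$\left(\frac{1}{R{\left(12 \right)}} + q\right)^{2} = \left(\frac{1}{19 + 12} + 53\right)^{2} = \left(\frac{1}{31} + 53\right)^{2} = \left(\frac{1644}{31}\right)^{2} = \frac{2702736}{961}$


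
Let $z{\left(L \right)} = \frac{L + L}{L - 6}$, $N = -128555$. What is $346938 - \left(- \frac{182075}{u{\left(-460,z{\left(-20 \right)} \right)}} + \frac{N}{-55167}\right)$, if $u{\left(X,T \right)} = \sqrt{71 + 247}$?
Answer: $\frac{2734200013}{7881} + \frac{182075 \sqrt{318}}{318} \approx 3.5715 \cdot 10^{5}$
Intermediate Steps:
$z{\left(L \right)} = \frac{2 L}{-6 + L}$
$u{\left(X,T \right)} = \sqrt{318}$
$346938 - \left(- \frac{182075}{u{\left(-460,z{\left(-20 \right)} \right)}} + \frac{N}{-55167}\right) = 346938 - \left(- \frac{182075}{\sqrt{318}} - \frac{128555}{-55167}\right) = 346938 - \left(- 182075 \frac{\sqrt{318}}{318} - - \frac{18365}{7881}\right) = 346938 - \left(- \frac{182075 \sqrt{318}}{318} + \frac{18365}{7881}\right) = 346938 - \left(\frac{18365}{7881} - \frac{182075 \sqrt{318}}{318}\right) = \frac{2734200013}{7881} + \frac{182075 \sqrt{318}}{318}$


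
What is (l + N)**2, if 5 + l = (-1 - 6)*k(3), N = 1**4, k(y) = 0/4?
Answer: 16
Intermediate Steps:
k(y) = 0 (k(y) = 0*(1/4) = 0)
N = 1
l = -5 (l = -5 + (-1 - 6)*0 = -5 - 7*0 = -5 + 0 = -5)
(l + N)**2 = (-5 + 1)**2 = (-4)**2 = 16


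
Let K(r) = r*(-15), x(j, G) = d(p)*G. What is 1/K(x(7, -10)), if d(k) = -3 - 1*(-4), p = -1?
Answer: 1/150 ≈ 0.0066667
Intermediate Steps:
d(k) = 1 (d(k) = -3 + 4 = 1)
x(j, G) = G (x(j, G) = 1*G = G)
K(r) = -15*r
1/K(x(7, -10)) = 1/(-15*(-10)) = 1/150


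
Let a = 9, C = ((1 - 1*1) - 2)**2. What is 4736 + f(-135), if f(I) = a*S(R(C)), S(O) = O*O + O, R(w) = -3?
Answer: 4790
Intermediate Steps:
C = 4 (C = ((1 - 1) - 2)**2 = (0 - 2)**2 = (-2)**2 = 4)
S(O) = O + O**2 (S(O) = O**2 + O = O + O**2)
f(I) = 54 (f(I) = 9*(-3*(1 - 3)) = 9*(-3*(-2)) = 9*6 = 54)
4736 + f(-135) = 4736 + 54 = 4790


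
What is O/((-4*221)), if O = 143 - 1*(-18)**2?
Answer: 181/884 ≈ 0.20475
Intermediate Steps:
O = -181 (O = 143 - 1*324 = 143 - 324 = -181)
O/((-4*221)) = -181/((-4*221)) = -181/(-884) = -181*(-1/884) = 181/884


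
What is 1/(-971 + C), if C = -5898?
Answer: -1/6869 ≈ -0.00014558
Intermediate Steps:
1/(-971 + C) = 1/(-971 - 5898) = 1/(-6869) = -1/6869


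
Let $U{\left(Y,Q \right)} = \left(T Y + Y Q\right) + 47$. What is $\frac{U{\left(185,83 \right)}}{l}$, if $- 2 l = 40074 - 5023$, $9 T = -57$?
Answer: $- \frac{85382}{105153} \approx -0.81198$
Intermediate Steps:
$T = - \frac{19}{3}$ ($T = \frac{1}{9} \left(-57\right) = - \frac{19}{3} \approx -6.3333$)
$U{\left(Y,Q \right)} = 47 - \frac{19 Y}{3} + Q Y$ ($U{\left(Y,Q \right)} = \left(- \frac{19 Y}{3} + Y Q\right) + 47 = \left(- \frac{19 Y}{3} + Q Y\right) + 47 = 47 - \frac{19 Y}{3} + Q Y$)
$l = - \frac{35051}{2}$ ($l = - \frac{40074 - 5023}{2} = \left(- \frac{1}{2}\right) 35051 = - \frac{35051}{2} \approx -17526.0$)
$\frac{U{\left(185,83 \right)}}{l} = \frac{47 - \frac{3515}{3} + 83 \cdot 185}{- \frac{35051}{2}} = \left(47 - \frac{3515}{3} + 15355\right) \left(- \frac{2}{35051}\right) = \frac{42691}{3} \left(- \frac{2}{35051}\right) = - \frac{85382}{105153}$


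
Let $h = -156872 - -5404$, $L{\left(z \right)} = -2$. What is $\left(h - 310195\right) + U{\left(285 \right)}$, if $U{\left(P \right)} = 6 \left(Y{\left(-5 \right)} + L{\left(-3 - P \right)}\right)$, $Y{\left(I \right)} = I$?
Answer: $-461705$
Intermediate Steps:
$U{\left(P \right)} = -42$ ($U{\left(P \right)} = 6 \left(-5 - 2\right) = 6 \left(-7\right) = -42$)
$h = -151468$ ($h = -156872 + \left(-25128 + 30532\right) = -156872 + 5404 = -151468$)
$\left(h - 310195\right) + U{\left(285 \right)} = \left(-151468 - 310195\right) - 42 = -461663 - 42 = -461705$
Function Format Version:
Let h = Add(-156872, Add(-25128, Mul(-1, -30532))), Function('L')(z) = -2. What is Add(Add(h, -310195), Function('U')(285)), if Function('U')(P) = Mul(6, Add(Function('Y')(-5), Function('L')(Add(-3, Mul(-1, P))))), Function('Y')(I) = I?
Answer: -461705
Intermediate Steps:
Function('U')(P) = -42 (Function('U')(P) = Mul(6, Add(-5, -2)) = Mul(6, -7) = -42)
h = -151468 (h = Add(-156872, Add(-25128, 30532)) = Add(-156872, 5404) = -151468)
Add(Add(h, -310195), Function('U')(285)) = Add(Add(-151468, -310195), -42) = Add(-461663, -42) = -461705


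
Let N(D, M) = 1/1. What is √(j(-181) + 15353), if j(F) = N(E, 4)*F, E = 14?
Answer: 2*√3793 ≈ 123.17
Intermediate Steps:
N(D, M) = 1
j(F) = F (j(F) = 1*F = F)
√(j(-181) + 15353) = √(-181 + 15353) = √15172 = 2*√3793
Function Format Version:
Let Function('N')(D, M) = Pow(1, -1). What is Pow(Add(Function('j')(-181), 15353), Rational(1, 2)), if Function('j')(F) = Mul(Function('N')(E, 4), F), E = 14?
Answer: Mul(2, Pow(3793, Rational(1, 2))) ≈ 123.17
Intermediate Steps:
Function('N')(D, M) = 1
Function('j')(F) = F (Function('j')(F) = Mul(1, F) = F)
Pow(Add(Function('j')(-181), 15353), Rational(1, 2)) = Pow(Add(-181, 15353), Rational(1, 2)) = Pow(15172, Rational(1, 2)) = Mul(2, Pow(3793, Rational(1, 2)))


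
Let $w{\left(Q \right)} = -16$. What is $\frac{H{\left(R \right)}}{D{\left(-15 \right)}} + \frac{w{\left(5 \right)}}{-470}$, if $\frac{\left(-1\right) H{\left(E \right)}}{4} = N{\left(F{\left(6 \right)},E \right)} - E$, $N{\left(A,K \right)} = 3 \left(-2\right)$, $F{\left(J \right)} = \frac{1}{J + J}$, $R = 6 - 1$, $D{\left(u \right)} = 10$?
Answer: $\frac{1042}{235} \approx 4.434$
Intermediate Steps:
$R = 5$ ($R = 6 - 1 = 5$)
$F{\left(J \right)} = \frac{1}{2 J}$
$N{\left(A,K \right)} = -6$
$H{\left(E \right)} = 24 + 4 E$ ($H{\left(E \right)} = - 4 \left(-6 - E\right) = 24 + 4 E$)
$\frac{H{\left(R \right)}}{D{\left(-15 \right)}} + \frac{w{\left(5 \right)}}{-470} = \frac{24 + 4 \cdot 5}{10} - \frac{16}{-470} = \left(24 + 20\right) \frac{1}{10} - - \frac{8}{235} = 44 \cdot \frac{1}{10} + \frac{8}{235} = \frac{22}{5} + \frac{8}{235} = \frac{1042}{235}$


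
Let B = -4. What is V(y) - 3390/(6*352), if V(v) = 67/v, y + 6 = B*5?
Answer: -19137/4576 ≈ -4.1820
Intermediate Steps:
y = -26 (y = -6 - 4*5 = -6 - 20 = -26)
V(y) - 3390/(6*352) = 67/(-26) - 3390/(6*352) = 67*(-1/26) - 3390/2112 = -67/26 - 3390*1/2112 = -67/26 - 565/352 = -19137/4576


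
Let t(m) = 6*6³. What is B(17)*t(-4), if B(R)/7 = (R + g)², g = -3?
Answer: 1778112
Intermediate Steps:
B(R) = 7*(-3 + R)² (B(R) = 7*(R - 3)² = 7*(-3 + R)²)
t(m) = 1296 (t(m) = 6*216 = 1296)
B(17)*t(-4) = (7*(-3 + 17)²)*1296 = (7*14²)*1296 = (7*196)*1296 = 1372*1296 = 1778112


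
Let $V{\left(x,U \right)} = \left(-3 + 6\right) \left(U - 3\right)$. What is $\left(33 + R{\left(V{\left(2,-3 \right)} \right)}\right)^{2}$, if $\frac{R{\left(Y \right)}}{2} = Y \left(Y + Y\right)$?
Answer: $1766241$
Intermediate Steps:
$V{\left(x,U \right)} = -9 + 3 U$ ($V{\left(x,U \right)} = 3 \left(-3 + U\right) = -9 + 3 U$)
$R{\left(Y \right)} = 4 Y^{2}$ ($R{\left(Y \right)} = 2 Y \left(Y + Y\right) = 2 Y 2 Y = 2 \cdot 2 Y^{2} = 4 Y^{2}$)
$\left(33 + R{\left(V{\left(2,-3 \right)} \right)}\right)^{2} = \left(33 + 4 \left(-9 + 3 \left(-3\right)\right)^{2}\right)^{2} = \left(33 + 4 \left(-9 - 9\right)^{2}\right)^{2} = \left(33 + 4 \left(-18\right)^{2}\right)^{2} = \left(33 + 4 \cdot 324\right)^{2} = \left(33 + 1296\right)^{2} = 1329^{2} = 1766241$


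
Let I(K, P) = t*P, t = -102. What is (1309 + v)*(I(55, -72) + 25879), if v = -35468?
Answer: -1134864457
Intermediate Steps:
I(K, P) = -102*P
(1309 + v)*(I(55, -72) + 25879) = (1309 - 35468)*(-102*(-72) + 25879) = -34159*(7344 + 25879) = -34159*33223 = -1134864457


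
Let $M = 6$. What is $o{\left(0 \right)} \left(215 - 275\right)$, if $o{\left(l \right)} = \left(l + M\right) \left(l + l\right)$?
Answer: $0$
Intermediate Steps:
$o{\left(l \right)} = 2 l \left(6 + l\right)$ ($o{\left(l \right)} = \left(l + 6\right) \left(l + l\right) = \left(6 + l\right) 2 l = 2 l \left(6 + l\right)$)
$o{\left(0 \right)} \left(215 - 275\right) = 2 \cdot 0 \left(6 + 0\right) \left(215 - 275\right) = 2 \cdot 0 \cdot 6 \left(-60\right) = 0 \left(-60\right) = 0$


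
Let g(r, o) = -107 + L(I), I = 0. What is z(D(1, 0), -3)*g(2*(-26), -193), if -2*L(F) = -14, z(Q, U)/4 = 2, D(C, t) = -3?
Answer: -800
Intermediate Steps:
z(Q, U) = 8 (z(Q, U) = 4*2 = 8)
L(F) = 7 (L(F) = -½*(-14) = 7)
g(r, o) = -100 (g(r, o) = -107 + 7 = -100)
z(D(1, 0), -3)*g(2*(-26), -193) = 8*(-100) = -800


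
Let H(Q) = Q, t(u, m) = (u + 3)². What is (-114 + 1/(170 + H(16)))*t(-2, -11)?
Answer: -21203/186 ≈ -113.99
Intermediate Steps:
t(u, m) = (3 + u)²
(-114 + 1/(170 + H(16)))*t(-2, -11) = (-114 + 1/(170 + 16))*(3 - 2)² = (-114 + 1/186)*1² = (-114 + 1/186)*1 = -21203/186*1 = -21203/186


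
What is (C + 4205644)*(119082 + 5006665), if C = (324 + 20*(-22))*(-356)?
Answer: 21768739964180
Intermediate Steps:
C = 41296 (C = (324 - 440)*(-356) = -116*(-356) = 41296)
(C + 4205644)*(119082 + 5006665) = (41296 + 4205644)*(119082 + 5006665) = 4246940*5125747 = 21768739964180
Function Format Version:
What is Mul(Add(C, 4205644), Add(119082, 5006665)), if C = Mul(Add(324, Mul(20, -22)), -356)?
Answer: 21768739964180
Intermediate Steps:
C = 41296 (C = Mul(Add(324, -440), -356) = Mul(-116, -356) = 41296)
Mul(Add(C, 4205644), Add(119082, 5006665)) = Mul(Add(41296, 4205644), Add(119082, 5006665)) = Mul(4246940, 5125747) = 21768739964180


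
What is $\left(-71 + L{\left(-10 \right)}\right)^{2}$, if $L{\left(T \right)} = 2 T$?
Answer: $8281$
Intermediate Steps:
$\left(-71 + L{\left(-10 \right)}\right)^{2} = \left(-71 + 2 \left(-10\right)\right)^{2} = \left(-71 - 20\right)^{2} = \left(-91\right)^{2} = 8281$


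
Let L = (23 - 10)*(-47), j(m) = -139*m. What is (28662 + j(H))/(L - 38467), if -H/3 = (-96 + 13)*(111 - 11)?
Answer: 190691/2171 ≈ 87.836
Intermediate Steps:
H = 24900 (H = -3*(-96 + 13)*(111 - 11) = -(-249)*100 = -3*(-8300) = 24900)
L = -611 (L = 13*(-47) = -611)
(28662 + j(H))/(L - 38467) = (28662 - 139*24900)/(-611 - 38467) = (28662 - 3461100)/(-39078) = -3432438*(-1/39078) = 190691/2171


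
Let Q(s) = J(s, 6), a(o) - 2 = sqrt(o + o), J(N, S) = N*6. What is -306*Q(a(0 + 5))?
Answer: -3672 - 1836*sqrt(10) ≈ -9477.9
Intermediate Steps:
J(N, S) = 6*N
a(o) = 2 + sqrt(2)*sqrt(o) (a(o) = 2 + sqrt(o + o) = 2 + sqrt(2*o) = 2 + sqrt(2)*sqrt(o))
Q(s) = 6*s
-306*Q(a(0 + 5)) = -1836*(2 + sqrt(2)*sqrt(0 + 5)) = -1836*(2 + sqrt(2)*sqrt(5)) = -1836*(2 + sqrt(10)) = -306*(12 + 6*sqrt(10)) = -3672 - 1836*sqrt(10)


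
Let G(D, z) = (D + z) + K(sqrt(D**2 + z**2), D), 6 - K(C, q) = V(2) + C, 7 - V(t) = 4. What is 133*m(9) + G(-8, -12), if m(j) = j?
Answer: 1180 - 4*sqrt(13) ≈ 1165.6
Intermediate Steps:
V(t) = 3 (V(t) = 7 - 1*4 = 7 - 4 = 3)
K(C, q) = 3 - C (K(C, q) = 6 - (3 + C) = 6 + (-3 - C) = 3 - C)
G(D, z) = 3 + D + z - sqrt(D**2 + z**2) (G(D, z) = (D + z) + (3 - sqrt(D**2 + z**2)) = 3 + D + z - sqrt(D**2 + z**2))
133*m(9) + G(-8, -12) = 133*9 + (3 - 8 - 12 - sqrt((-8)**2 + (-12)**2)) = 1197 + (3 - 8 - 12 - sqrt(64 + 144)) = 1197 + (3 - 8 - 12 - sqrt(208)) = 1197 + (3 - 8 - 12 - 4*sqrt(13)) = 1197 + (-17 - 4*sqrt(13)) = 1180 - 4*sqrt(13)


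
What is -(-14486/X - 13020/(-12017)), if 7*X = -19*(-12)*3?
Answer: 604821077/4109814 ≈ 147.17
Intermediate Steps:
X = 684/7 (X = (-19*(-12)*3)/7 = (228*3)/7 = (1/7)*684 = 684/7 ≈ 97.714)
-(-14486/X - 13020/(-12017)) = -(-14486/684/7 - 13020/(-12017)) = -(-14486*7/684 - 13020*(-1/12017)) = -(-50701/342 + 13020/12017) = -1*(-604821077/4109814) = 604821077/4109814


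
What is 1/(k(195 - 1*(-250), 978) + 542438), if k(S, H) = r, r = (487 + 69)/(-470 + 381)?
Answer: 89/48276426 ≈ 1.8435e-6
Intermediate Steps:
r = -556/89 (r = 556/(-89) = 556*(-1/89) = -556/89 ≈ -6.2472)
k(S, H) = -556/89
1/(k(195 - 1*(-250), 978) + 542438) = 1/(-556/89 + 542438) = 1/(48276426/89) = 89/48276426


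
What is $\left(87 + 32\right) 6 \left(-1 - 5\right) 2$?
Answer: $-8568$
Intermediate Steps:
$\left(87 + 32\right) 6 \left(-1 - 5\right) 2 = 119 \cdot 6 \left(-1 - 5\right) 2 = 119 \cdot 6 \left(-6\right) 2 = 119 \left(\left(-36\right) 2\right) = 119 \left(-72\right) = -8568$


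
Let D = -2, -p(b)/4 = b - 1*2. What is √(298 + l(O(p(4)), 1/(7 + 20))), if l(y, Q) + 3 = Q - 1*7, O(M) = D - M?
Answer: √23331/9 ≈ 16.972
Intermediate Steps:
p(b) = 8 - 4*b (p(b) = -4*(b - 1*2) = -4*(b - 2) = -4*(-2 + b) = 8 - 4*b)
O(M) = -2 - M
l(y, Q) = -10 + Q (l(y, Q) = -3 + (Q - 1*7) = -3 + (Q - 7) = -3 + (-7 + Q) = -10 + Q)
√(298 + l(O(p(4)), 1/(7 + 20))) = √(298 + (-10 + 1/(7 + 20))) = √(298 + (-10 + 1/27)) = √(298 - 269/27) = √(7777/27) = √23331/9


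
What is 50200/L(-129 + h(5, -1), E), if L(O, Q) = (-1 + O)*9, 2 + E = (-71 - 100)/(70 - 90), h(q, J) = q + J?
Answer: -25100/567 ≈ -44.268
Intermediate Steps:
h(q, J) = J + q
E = 131/20 (E = -2 + (-71 - 100)/(70 - 90) = -2 - 171/(-20) = -2 - 171*(-1/20) = -2 + 171/20 = 131/20 ≈ 6.5500)
L(O, Q) = -9 + 9*O
50200/L(-129 + h(5, -1), E) = 50200/(-9 + 9*(-129 + (-1 + 5))) = 50200/(-9 + 9*(-129 + 4)) = 50200/(-9 + 9*(-125)) = 50200/(-9 - 1125) = 50200/(-1134) = 50200*(-1/1134) = -25100/567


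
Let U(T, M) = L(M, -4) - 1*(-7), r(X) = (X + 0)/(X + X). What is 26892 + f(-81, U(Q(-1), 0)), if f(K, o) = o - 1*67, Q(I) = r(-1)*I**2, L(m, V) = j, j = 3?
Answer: 26835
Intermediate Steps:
r(X) = 1/2 (r(X) = X/((2*X)) = X*(1/(2*X)) = 1/2)
L(m, V) = 3
Q(I) = I**2/2
U(T, M) = 10 (U(T, M) = 3 - 1*(-7) = 3 + 7 = 10)
f(K, o) = -67 + o (f(K, o) = o - 67 = -67 + o)
26892 + f(-81, U(Q(-1), 0)) = 26892 + (-67 + 10) = 26892 - 57 = 26835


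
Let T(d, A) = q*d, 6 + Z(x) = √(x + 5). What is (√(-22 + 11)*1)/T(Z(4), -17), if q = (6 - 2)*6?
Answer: -I*√11/72 ≈ -0.046064*I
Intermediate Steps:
Z(x) = -6 + √(5 + x) (Z(x) = -6 + √(x + 5) = -6 + √(5 + x))
q = 24 (q = 4*6 = 24)
T(d, A) = 24*d
(√(-22 + 11)*1)/T(Z(4), -17) = (√(-22 + 11)*1)/((24*(-6 + √(5 + 4)))) = (√(-11)*1)/((24*(-6 + √9))) = ((I*√11)*1)/((24*(-6 + 3))) = (I*√11)/((24*(-3))) = (I*√11)/(-72) = (I*√11)*(-1/72) = -I*√11/72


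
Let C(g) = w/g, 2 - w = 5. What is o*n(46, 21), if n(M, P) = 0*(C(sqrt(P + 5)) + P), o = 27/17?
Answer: 0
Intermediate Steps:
o = 27/17 (o = 27*(1/17) = 27/17 ≈ 1.5882)
w = -3 (w = 2 - 1*5 = 2 - 5 = -3)
C(g) = -3/g
n(M, P) = 0 (n(M, P) = 0*(-3/sqrt(P + 5) + P) = 0*(-3/sqrt(5 + P) + P) = 0*(P - 3/sqrt(5 + P)) = 0)
o*n(46, 21) = (27/17)*0 = 0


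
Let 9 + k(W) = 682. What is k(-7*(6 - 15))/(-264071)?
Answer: -673/264071 ≈ -0.0025486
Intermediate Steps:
k(W) = 673 (k(W) = -9 + 682 = 673)
k(-7*(6 - 15))/(-264071) = 673/(-264071) = 673*(-1/264071) = -673/264071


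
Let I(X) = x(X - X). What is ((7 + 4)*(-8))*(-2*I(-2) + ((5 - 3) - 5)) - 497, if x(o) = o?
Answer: -233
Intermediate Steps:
I(X) = 0 (I(X) = X - X = 0)
((7 + 4)*(-8))*(-2*I(-2) + ((5 - 3) - 5)) - 497 = ((7 + 4)*(-8))*(-2*0 + ((5 - 3) - 5)) - 497 = (11*(-8))*(0 + (2 - 5)) - 497 = -88*(0 - 3) - 497 = -88*(-3) - 497 = 264 - 497 = -233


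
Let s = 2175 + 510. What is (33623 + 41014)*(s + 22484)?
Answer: 1878538653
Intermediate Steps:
s = 2685
(33623 + 41014)*(s + 22484) = (33623 + 41014)*(2685 + 22484) = 74637*25169 = 1878538653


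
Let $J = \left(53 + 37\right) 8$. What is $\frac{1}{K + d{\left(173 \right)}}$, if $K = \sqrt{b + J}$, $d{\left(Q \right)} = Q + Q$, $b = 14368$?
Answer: $\frac{173}{52314} - \frac{\sqrt{943}}{26157} \approx 0.002133$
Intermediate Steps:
$J = 720$ ($J = 90 \cdot 8 = 720$)
$d{\left(Q \right)} = 2 Q$
$K = 4 \sqrt{943}$ ($K = \sqrt{14368 + 720} = \sqrt{15088} = 4 \sqrt{943} \approx 122.83$)
$\frac{1}{K + d{\left(173 \right)}} = \frac{1}{4 \sqrt{943} + 2 \cdot 173} = \frac{1}{4 \sqrt{943} + 346} = \frac{1}{346 + 4 \sqrt{943}}$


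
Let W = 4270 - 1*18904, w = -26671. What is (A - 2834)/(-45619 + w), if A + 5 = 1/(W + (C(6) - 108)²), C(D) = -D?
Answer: 4650283/118411020 ≈ 0.039272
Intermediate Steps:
W = -14634 (W = 4270 - 18904 = -14634)
A = -8191/1638 (A = -5 + 1/(-14634 + (-1*6 - 108)²) = -5 + 1/(-14634 + (-6 - 108)²) = -5 + 1/(-14634 + (-114)²) = -5 + 1/(-14634 + 12996) = -5 + 1/(-1638) = -5 - 1/1638 = -8191/1638 ≈ -5.0006)
(A - 2834)/(-45619 + w) = (-8191/1638 - 2834)/(-45619 - 26671) = -4650283/1638/(-72290) = -4650283/1638*(-1/72290) = 4650283/118411020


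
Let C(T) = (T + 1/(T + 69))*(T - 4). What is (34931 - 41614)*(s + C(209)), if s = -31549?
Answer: -20987914719/278 ≈ -7.5496e+7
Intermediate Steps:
C(T) = (-4 + T)*(T + 1/(69 + T)) (C(T) = (T + 1/(69 + T))*(-4 + T) = (-4 + T)*(T + 1/(69 + T)))
(34931 - 41614)*(s + C(209)) = (34931 - 41614)*(-31549 + (-4 + 209³ - 275*209 + 65*209²)/(69 + 209)) = -6683*(-31549 + (-4 + 9129329 - 57475 + 65*43681)/278) = -6683*(-31549 + (-4 + 9129329 - 57475 + 2839265)/278) = -6683*(-31549 + (1/278)*11911115) = -6683*(-31549 + 11911115/278) = -6683*3140493/278 = -20987914719/278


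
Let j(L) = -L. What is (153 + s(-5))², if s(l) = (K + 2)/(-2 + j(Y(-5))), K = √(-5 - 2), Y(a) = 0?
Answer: (304 - I*√7)²/4 ≈ 23102.0 - 402.15*I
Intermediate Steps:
K = I*√7 (K = √(-7) = I*√7 ≈ 2.6458*I)
s(l) = -1 - I*√7/2 (s(l) = (I*√7 + 2)/(-2 - 1*0) = (2 + I*√7)/(-2 + 0) = (2 + I*√7)/(-2) = (2 + I*√7)*(-½) = -1 - I*√7/2)
(153 + s(-5))² = (153 + (-1 - I*√7/2))² = (152 - I*√7/2)²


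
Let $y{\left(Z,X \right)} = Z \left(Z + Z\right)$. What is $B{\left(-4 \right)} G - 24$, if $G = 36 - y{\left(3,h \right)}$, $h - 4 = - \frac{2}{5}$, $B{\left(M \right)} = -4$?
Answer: $-96$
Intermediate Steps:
$h = \frac{18}{5}$ ($h = 4 - \frac{2}{5} = \frac{18}{5} \approx 3.6$)
$y{\left(Z,X \right)} = 2 Z^{2}$ ($y{\left(Z,X \right)} = Z 2 Z = 2 Z^{2}$)
$G = 18$ ($G = 36 - 2 \cdot 3^{2} = 36 - 2 \cdot 9 = 36 - 18 = 18$)
$B{\left(-4 \right)} G - 24 = \left(-4\right) 18 - 24 = -72 - 24 = -96$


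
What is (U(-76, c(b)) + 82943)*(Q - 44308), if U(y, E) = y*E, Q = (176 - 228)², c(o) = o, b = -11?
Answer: -3485541516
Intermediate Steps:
Q = 2704 (Q = (-52)² = 2704)
U(y, E) = E*y
(U(-76, c(b)) + 82943)*(Q - 44308) = (-11*(-76) + 82943)*(2704 - 44308) = (836 + 82943)*(-41604) = 83779*(-41604) = -3485541516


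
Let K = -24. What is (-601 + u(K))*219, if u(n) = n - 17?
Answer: -140598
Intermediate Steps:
u(n) = -17 + n
(-601 + u(K))*219 = (-601 + (-17 - 24))*219 = (-601 - 41)*219 = -642*219 = -140598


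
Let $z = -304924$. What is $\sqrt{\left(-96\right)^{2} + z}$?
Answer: $2 i \sqrt{73927} \approx 543.79 i$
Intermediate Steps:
$\sqrt{\left(-96\right)^{2} + z} = \sqrt{\left(-96\right)^{2} - 304924} = \sqrt{9216 - 304924} = \sqrt{-295708} = 2 i \sqrt{73927}$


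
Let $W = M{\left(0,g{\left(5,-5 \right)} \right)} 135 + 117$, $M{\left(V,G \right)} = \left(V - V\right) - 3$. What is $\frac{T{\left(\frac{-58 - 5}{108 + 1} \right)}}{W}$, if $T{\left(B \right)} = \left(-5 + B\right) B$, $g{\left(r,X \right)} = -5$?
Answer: $- \frac{133}{11881} \approx -0.011194$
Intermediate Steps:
$M{\left(V,G \right)} = -3$ ($M{\left(V,G \right)} = 0 - 3 = -3$)
$W = -288$ ($W = \left(-3\right) 135 + 117 = -405 + 117 = -288$)
$T{\left(B \right)} = B \left(-5 + B\right)$
$\frac{T{\left(\frac{-58 - 5}{108 + 1} \right)}}{W} = \frac{\frac{-58 - 5}{108 + 1} \left(-5 + \frac{-58 - 5}{108 + 1}\right)}{-288} = - \frac{63}{109} \left(-5 - \frac{63}{109}\right) \left(- \frac{1}{288}\right) = \left(-63\right) \frac{1}{109} \left(-5 - \frac{63}{109}\right) \left(- \frac{1}{288}\right) = - \frac{63 \left(-5 - \frac{63}{109}\right)}{109} \left(- \frac{1}{288}\right) = \left(- \frac{63}{109}\right) \left(- \frac{608}{109}\right) \left(- \frac{1}{288}\right) = \frac{38304}{11881} \left(- \frac{1}{288}\right) = - \frac{133}{11881}$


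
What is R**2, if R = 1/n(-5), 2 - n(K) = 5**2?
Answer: 1/529 ≈ 0.0018904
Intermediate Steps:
n(K) = -23 (n(K) = 2 - 1*5**2 = 2 - 1*25 = 2 - 25 = -23)
R = -1/23 (R = 1/(-23) = -1/23 ≈ -0.043478)
R**2 = (-1/23)**2 = 1/529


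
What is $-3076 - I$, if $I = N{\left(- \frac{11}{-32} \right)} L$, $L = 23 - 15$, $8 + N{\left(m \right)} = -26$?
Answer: $-2804$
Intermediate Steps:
$N{\left(m \right)} = -34$ ($N{\left(m \right)} = -8 - 26 = -34$)
$L = 8$ ($L = 23 - 15 = 8$)
$I = -272$ ($I = \left(-34\right) 8 = -272$)
$-3076 - I = -3076 - -272 = -3076 + 272 = -2804$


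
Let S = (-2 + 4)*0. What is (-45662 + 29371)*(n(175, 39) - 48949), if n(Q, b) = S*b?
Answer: 797428159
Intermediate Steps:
S = 0 (S = 2*0 = 0)
n(Q, b) = 0 (n(Q, b) = 0*b = 0)
(-45662 + 29371)*(n(175, 39) - 48949) = (-45662 + 29371)*(0 - 48949) = -16291*(-48949) = 797428159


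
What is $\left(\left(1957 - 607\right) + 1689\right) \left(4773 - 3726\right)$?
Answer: $3181833$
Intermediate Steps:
$\left(\left(1957 - 607\right) + 1689\right) \left(4773 - 3726\right) = \left(\left(1957 - 607\right) + 1689\right) 1047 = \left(1350 + 1689\right) 1047 = 3039 \cdot 1047 = 3181833$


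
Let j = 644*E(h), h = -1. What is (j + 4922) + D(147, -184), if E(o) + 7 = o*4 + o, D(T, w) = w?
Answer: -2990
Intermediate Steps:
E(o) = -7 + 5*o (E(o) = -7 + (o*4 + o) = -7 + (4*o + o) = -7 + 5*o)
j = -7728 (j = 644*(-7 + 5*(-1)) = 644*(-7 - 5) = 644*(-12) = -7728)
(j + 4922) + D(147, -184) = (-7728 + 4922) - 184 = -2806 - 184 = -2990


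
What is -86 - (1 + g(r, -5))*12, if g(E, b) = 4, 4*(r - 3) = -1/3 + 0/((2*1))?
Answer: -146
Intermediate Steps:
r = 35/12 (r = 3 + (-1/3 + 0/((2*1)))/4 = 3 + (-1*1/3 + 0/2)/4 = 3 + (-1/3 + 0*(1/2))/4 = 3 + (-1/3 + 0)/4 = 3 + (1/4)*(-1/3) = 3 - 1/12 = 35/12 ≈ 2.9167)
-86 - (1 + g(r, -5))*12 = -86 - (1 + 4)*12 = -86 - 5*12 = -86 - 1*60 = -86 - 60 = -146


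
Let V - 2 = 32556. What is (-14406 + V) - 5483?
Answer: 12669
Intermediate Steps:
V = 32558 (V = 2 + 32556 = 32558)
(-14406 + V) - 5483 = (-14406 + 32558) - 5483 = 18152 - 5483 = 12669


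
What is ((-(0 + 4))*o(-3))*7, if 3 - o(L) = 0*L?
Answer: -84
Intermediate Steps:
o(L) = 3 (o(L) = 3 - 0*L = 3 - 1*0 = 3 + 0 = 3)
((-(0 + 4))*o(-3))*7 = (-(0 + 4)*3)*7 = (-1*4*3)*7 = -4*3*7 = -12*7 = -84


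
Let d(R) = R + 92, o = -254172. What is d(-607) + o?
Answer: -254687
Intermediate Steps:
d(R) = 92 + R
d(-607) + o = (92 - 607) - 254172 = -515 - 254172 = -254687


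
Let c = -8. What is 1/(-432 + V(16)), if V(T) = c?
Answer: -1/440 ≈ -0.0022727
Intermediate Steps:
V(T) = -8
1/(-432 + V(16)) = 1/(-432 - 8) = 1/(-440) = -1/440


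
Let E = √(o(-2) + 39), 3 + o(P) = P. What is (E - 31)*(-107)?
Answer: 3317 - 107*√34 ≈ 2693.1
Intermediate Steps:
o(P) = -3 + P
E = √34 (E = √((-3 - 2) + 39) = √(-5 + 39) = √34 ≈ 5.8309)
(E - 31)*(-107) = (√34 - 31)*(-107) = (-31 + √34)*(-107) = 3317 - 107*√34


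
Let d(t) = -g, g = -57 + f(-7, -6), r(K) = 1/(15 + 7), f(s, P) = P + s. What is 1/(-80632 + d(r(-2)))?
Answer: -1/80562 ≈ -1.2413e-5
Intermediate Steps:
r(K) = 1/22
g = -70 (g = -57 + (-6 - 7) = -57 - 13 = -70)
d(t) = 70 (d(t) = -1*(-70) = 70)
1/(-80632 + d(r(-2))) = 1/(-80632 + 70) = 1/(-80562) = -1/80562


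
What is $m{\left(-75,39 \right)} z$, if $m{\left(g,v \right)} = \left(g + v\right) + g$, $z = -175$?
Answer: $19425$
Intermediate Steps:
$m{\left(g,v \right)} = v + 2 g$
$m{\left(-75,39 \right)} z = \left(39 + 2 \left(-75\right)\right) \left(-175\right) = \left(39 - 150\right) \left(-175\right) = \left(-111\right) \left(-175\right) = 19425$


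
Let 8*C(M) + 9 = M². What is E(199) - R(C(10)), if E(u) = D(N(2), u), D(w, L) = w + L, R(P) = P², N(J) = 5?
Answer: 4775/64 ≈ 74.609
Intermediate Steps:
C(M) = -9/8 + M²/8
D(w, L) = L + w
E(u) = 5 + u (E(u) = u + 5 = 5 + u)
E(199) - R(C(10)) = (5 + 199) - (-9/8 + (⅛)*10²)² = 204 - (-9/8 + (⅛)*100)² = 204 - (-9/8 + 25/2)² = 204 - (91/8)² = 204 - 1*8281/64 = 204 - 8281/64 = 4775/64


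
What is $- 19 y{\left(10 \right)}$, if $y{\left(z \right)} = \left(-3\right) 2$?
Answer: $114$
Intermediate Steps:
$y{\left(z \right)} = -6$
$- 19 y{\left(10 \right)} = \left(-19\right) \left(-6\right) = 114$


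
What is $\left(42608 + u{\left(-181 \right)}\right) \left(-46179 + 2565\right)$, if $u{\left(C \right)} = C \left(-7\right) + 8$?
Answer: $-1913913162$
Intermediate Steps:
$u{\left(C \right)} = 8 - 7 C$ ($u{\left(C \right)} = - 7 C + 8 = 8 - 7 C$)
$\left(42608 + u{\left(-181 \right)}\right) \left(-46179 + 2565\right) = \left(42608 + \left(8 - -1267\right)\right) \left(-46179 + 2565\right) = \left(42608 + \left(8 + 1267\right)\right) \left(-43614\right) = \left(42608 + 1275\right) \left(-43614\right) = 43883 \left(-43614\right) = -1913913162$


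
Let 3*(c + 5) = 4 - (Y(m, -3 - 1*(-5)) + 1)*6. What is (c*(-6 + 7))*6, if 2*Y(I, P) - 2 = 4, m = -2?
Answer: -70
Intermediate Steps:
Y(I, P) = 3 (Y(I, P) = 1 + (1/2)*4 = 1 + 2 = 3)
c = -35/3 (c = -5 + (4 - (3 + 1)*6)/3 = -5 + (4 - 4*6)/3 = -5 + (4 - 1*24)/3 = -5 + (4 - 24)/3 = -5 + (1/3)*(-20) = -5 - 20/3 = -35/3 ≈ -11.667)
(c*(-6 + 7))*6 = -35*(-6 + 7)/3*6 = -35/3*1*6 = -35/3*6 = -70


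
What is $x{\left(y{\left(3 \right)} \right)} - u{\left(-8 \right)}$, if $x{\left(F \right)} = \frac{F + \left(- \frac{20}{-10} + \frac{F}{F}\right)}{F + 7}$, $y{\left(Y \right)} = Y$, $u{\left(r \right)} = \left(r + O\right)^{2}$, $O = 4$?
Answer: $- \frac{77}{5} \approx -15.4$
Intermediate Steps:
$u{\left(r \right)} = \left(4 + r\right)^{2}$ ($u{\left(r \right)} = \left(r + 4\right)^{2} = \left(4 + r\right)^{2}$)
$x{\left(F \right)} = \frac{3 + F}{7 + F}$ ($x{\left(F \right)} = \frac{F + \left(\left(-20\right) \left(- \frac{1}{10}\right) + 1\right)}{7 + F} = \frac{F + \left(2 + 1\right)}{7 + F} = \frac{F + 3}{7 + F} = \frac{3 + F}{7 + F}$)
$x{\left(y{\left(3 \right)} \right)} - u{\left(-8 \right)} = \frac{3 + 3}{7 + 3} - \left(4 - 8\right)^{2} = \frac{1}{10} \cdot 6 - \left(-4\right)^{2} = \frac{1}{10} \cdot 6 - 16 = \frac{3}{5} - 16 = - \frac{77}{5}$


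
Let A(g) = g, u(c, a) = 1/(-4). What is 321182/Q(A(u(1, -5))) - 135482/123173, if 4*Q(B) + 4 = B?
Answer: -632977510970/2093941 ≈ -3.0229e+5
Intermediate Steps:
u(c, a) = -1/4
Q(B) = -1 + B/4
321182/Q(A(u(1, -5))) - 135482/123173 = 321182/(-1 + (1/4)*(-1/4)) - 135482/123173 = 321182/(-1 - 1/16) - 135482*1/123173 = 321182/(-17/16) - 135482/123173 = 321182*(-16/17) - 135482/123173 = -5138912/17 - 135482/123173 = -632977510970/2093941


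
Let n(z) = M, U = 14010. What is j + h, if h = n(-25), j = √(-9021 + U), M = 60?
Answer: 60 + √4989 ≈ 130.63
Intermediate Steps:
j = √4989 (j = √(-9021 + 14010) = √4989 ≈ 70.633)
n(z) = 60
h = 60
j + h = √4989 + 60 = 60 + √4989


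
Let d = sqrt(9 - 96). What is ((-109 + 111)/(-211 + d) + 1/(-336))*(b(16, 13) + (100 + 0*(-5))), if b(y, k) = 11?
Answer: -215525/156128 - 111*I*sqrt(87)/22304 ≈ -1.3804 - 0.046419*I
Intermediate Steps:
d = I*sqrt(87) (d = sqrt(-87) = I*sqrt(87) ≈ 9.3274*I)
((-109 + 111)/(-211 + d) + 1/(-336))*(b(16, 13) + (100 + 0*(-5))) = ((-109 + 111)/(-211 + I*sqrt(87)) + 1/(-336))*(11 + (100 + 0*(-5))) = (2/(-211 + I*sqrt(87)) - 1/336)*(11 + (100 + 0)) = (-1/336 + 2/(-211 + I*sqrt(87)))*(11 + 100) = (-1/336 + 2/(-211 + I*sqrt(87)))*111 = -37/112 + 222/(-211 + I*sqrt(87))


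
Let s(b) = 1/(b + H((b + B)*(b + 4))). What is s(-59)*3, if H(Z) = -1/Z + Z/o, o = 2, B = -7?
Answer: 10890/6374279 ≈ 0.0017084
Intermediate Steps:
H(Z) = Z/2 - 1/Z (H(Z) = -1/Z + Z/2 = Z/2 - 1/Z)
s(b) = 1/(b + (-7 + b)*(4 + b)/2 - 1/((-7 + b)*(4 + b))) (s(b) = 1/(b + (((b - 7)*(b + 4))/2 - 1/((b - 7)*(b + 4)))) = 1/(b + (((-7 + b)*(4 + b))/2 - 1/((-7 + b)*(4 + b)))) = 1/(b + ((-7 + b)*(4 + b)/2 - 1/((-7 + b)*(4 + b)))) = 1/(b + (-7 + b)*(4 + b)/2 - 1/((-7 + b)*(4 + b))))
s(-59)*3 = (2*(-28 + (-59)² - 3*(-59))/(-2 + (28 - 59 - 1*(-59)²)*(28 - 1*(-59)² + 3*(-59))))*3 = (2*(-28 + 3481 + 177)/(-2 + (28 - 59 - 1*3481)*(28 - 1*3481 - 177)))*3 = (2*3630/(-2 + (28 - 59 - 3481)*(28 - 3481 - 177)))*3 = (2*3630/(-2 - 3512*(-3630)))*3 = (2*3630/(-2 + 12748560))*3 = (2*3630/12748558)*3 = (2*(1/12748558)*3630)*3 = (3630/6374279)*3 = 10890/6374279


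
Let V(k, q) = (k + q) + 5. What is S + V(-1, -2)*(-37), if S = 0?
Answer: -74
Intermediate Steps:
V(k, q) = 5 + k + q
S + V(-1, -2)*(-37) = 0 + (5 - 1 - 2)*(-37) = 0 + 2*(-37) = 0 - 74 = -74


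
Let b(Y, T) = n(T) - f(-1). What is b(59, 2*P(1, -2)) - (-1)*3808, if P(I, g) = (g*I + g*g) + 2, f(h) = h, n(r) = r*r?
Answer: 3873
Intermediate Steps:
n(r) = r²
P(I, g) = 2 + g² + I*g (P(I, g) = (I*g + g²) + 2 = (g² + I*g) + 2 = 2 + g² + I*g)
b(Y, T) = 1 + T² (b(Y, T) = T² - 1*(-1) = T² + 1 = 1 + T²)
b(59, 2*P(1, -2)) - (-1)*3808 = (1 + (2*(2 + (-2)² + 1*(-2)))²) - (-1)*3808 = (1 + (2*(2 + 4 - 2))²) - 1*(-3808) = (1 + (2*4)²) + 3808 = (1 + 8²) + 3808 = (1 + 64) + 3808 = 65 + 3808 = 3873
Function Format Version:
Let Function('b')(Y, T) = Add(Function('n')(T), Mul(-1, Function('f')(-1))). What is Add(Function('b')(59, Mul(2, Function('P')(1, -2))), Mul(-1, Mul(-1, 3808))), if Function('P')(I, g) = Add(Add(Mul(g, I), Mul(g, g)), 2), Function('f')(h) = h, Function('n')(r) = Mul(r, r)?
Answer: 3873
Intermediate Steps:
Function('n')(r) = Pow(r, 2)
Function('P')(I, g) = Add(2, Pow(g, 2), Mul(I, g)) (Function('P')(I, g) = Add(Add(Mul(I, g), Pow(g, 2)), 2) = Add(Add(Pow(g, 2), Mul(I, g)), 2) = Add(2, Pow(g, 2), Mul(I, g)))
Function('b')(Y, T) = Add(1, Pow(T, 2)) (Function('b')(Y, T) = Add(Pow(T, 2), Mul(-1, -1)) = Add(Pow(T, 2), 1) = Add(1, Pow(T, 2)))
Add(Function('b')(59, Mul(2, Function('P')(1, -2))), Mul(-1, Mul(-1, 3808))) = Add(Add(1, Pow(Mul(2, Add(2, Pow(-2, 2), Mul(1, -2))), 2)), Mul(-1, Mul(-1, 3808))) = Add(Add(1, Pow(Mul(2, Add(2, 4, -2)), 2)), Mul(-1, -3808)) = Add(Add(1, Pow(Mul(2, 4), 2)), 3808) = Add(Add(1, Pow(8, 2)), 3808) = Add(Add(1, 64), 3808) = Add(65, 3808) = 3873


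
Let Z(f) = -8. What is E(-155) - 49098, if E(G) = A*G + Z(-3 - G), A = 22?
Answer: -52516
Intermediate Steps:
E(G) = -8 + 22*G (E(G) = 22*G - 8 = -8 + 22*G)
E(-155) - 49098 = (-8 + 22*(-155)) - 49098 = (-8 - 3410) - 49098 = -3418 - 49098 = -52516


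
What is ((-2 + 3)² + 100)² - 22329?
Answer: -12128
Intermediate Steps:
((-2 + 3)² + 100)² - 22329 = (1² + 100)² - 22329 = (1 + 100)² - 22329 = 101² - 22329 = 10201 - 22329 = -12128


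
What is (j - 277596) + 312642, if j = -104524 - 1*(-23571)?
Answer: -45907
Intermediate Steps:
j = -80953 (j = -104524 + 23571 = -80953)
(j - 277596) + 312642 = (-80953 - 277596) + 312642 = -358549 + 312642 = -45907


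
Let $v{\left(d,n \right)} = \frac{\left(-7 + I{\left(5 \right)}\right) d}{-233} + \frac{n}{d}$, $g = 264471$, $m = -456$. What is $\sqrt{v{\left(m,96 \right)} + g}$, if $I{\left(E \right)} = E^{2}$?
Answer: $\frac{\sqrt{5183875942499}}{4427} \approx 514.3$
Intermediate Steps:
$v{\left(d,n \right)} = - \frac{18 d}{233} + \frac{n}{d}$ ($v{\left(d,n \right)} = \frac{\left(-7 + 5^{2}\right) d}{-233} + \frac{n}{d} = \left(-7 + 25\right) d \left(- \frac{1}{233}\right) + \frac{n}{d} = 18 d \left(- \frac{1}{233}\right) + \frac{n}{d} = - \frac{18 d}{233} + \frac{n}{d}$)
$\sqrt{v{\left(m,96 \right)} + g} = \sqrt{\left(\left(- \frac{18}{233}\right) \left(-456\right) + \frac{96}{-456}\right) + 264471} = \sqrt{\left(\frac{8208}{233} + 96 \left(- \frac{1}{456}\right)\right) + 264471} = \sqrt{\left(\frac{8208}{233} - \frac{4}{19}\right) + 264471} = \sqrt{\frac{155020}{4427} + 264471} = \sqrt{\frac{1170968137}{4427}} = \frac{\sqrt{5183875942499}}{4427}$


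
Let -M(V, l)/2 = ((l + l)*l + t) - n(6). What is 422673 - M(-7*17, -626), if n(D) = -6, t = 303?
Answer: 1990795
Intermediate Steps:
M(V, l) = -618 - 4*l² (M(V, l) = -2*(((l + l)*l + 303) - 1*(-6)) = -2*(((2*l)*l + 303) + 6) = -2*((2*l² + 303) + 6) = -2*((303 + 2*l²) + 6) = -2*(309 + 2*l²) = -618 - 4*l²)
422673 - M(-7*17, -626) = 422673 - (-618 - 4*(-626)²) = 422673 - (-618 - 4*391876) = 422673 - (-618 - 1567504) = 422673 - 1*(-1568122) = 422673 + 1568122 = 1990795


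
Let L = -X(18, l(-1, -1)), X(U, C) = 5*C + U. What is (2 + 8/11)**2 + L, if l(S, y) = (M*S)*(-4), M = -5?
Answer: 10822/121 ≈ 89.438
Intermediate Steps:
l(S, y) = 20*S (l(S, y) = -5*S*(-4) = 20*S)
X(U, C) = U + 5*C
L = 82 (L = -(18 + 5*(20*(-1))) = -(18 + 5*(-20)) = -(18 - 100) = -1*(-82) = 82)
(2 + 8/11)**2 + L = (2 + 8/11)**2 + 82 = (30/11)**2 + 82 = 900/121 + 82 = 10822/121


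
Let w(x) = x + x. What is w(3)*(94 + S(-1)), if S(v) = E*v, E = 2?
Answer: 552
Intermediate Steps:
S(v) = 2*v
w(x) = 2*x
w(3)*(94 + S(-1)) = (2*3)*(94 + 2*(-1)) = 6*(94 - 2) = 6*92 = 552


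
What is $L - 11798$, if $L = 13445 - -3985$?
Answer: $5632$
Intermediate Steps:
$L = 17430$ ($L = 13445 + 3985 = 17430$)
$L - 11798 = 17430 - 11798 = 5632$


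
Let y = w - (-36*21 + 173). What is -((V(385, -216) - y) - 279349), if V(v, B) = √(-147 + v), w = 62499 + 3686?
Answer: 346117 - √238 ≈ 3.4610e+5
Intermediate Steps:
w = 66185
y = 66768 (y = 66185 - (-36*21 + 173) = 66185 - (-756 + 173) = 66185 - 1*(-583) = 66185 + 583 = 66768)
-((V(385, -216) - y) - 279349) = -((√(-147 + 385) - 1*66768) - 279349) = -((√238 - 66768) - 279349) = -((-66768 + √238) - 279349) = -(-346117 + √238) = 346117 - √238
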